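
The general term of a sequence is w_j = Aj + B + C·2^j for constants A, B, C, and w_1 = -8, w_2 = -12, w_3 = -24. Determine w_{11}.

At j = 1, 2, 3: A + B + 2C = -8; 2A + B + 4C = -12; 3A + B + 8C = -24.
Subtracting the first from the second: A + 2C = -4.
Subtracting the second from the third: A + 4C = -12.
Solving: C = -4, A = 4, then B = -4.
Therefore w_{11} = 44 + (-4) + (-4)·2048 = -8152.

-8152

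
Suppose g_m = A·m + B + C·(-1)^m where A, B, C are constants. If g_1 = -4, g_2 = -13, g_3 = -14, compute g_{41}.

The three given values yield: A + B - C = -4; 2A + B + C = -13; 3A + B - C = -14.
Subtracting the first from the second: A + 2C = -9.
Subtracting the second from the third: A - 2C = -1.
Solving: C = -2, A = -5, then B = -1.
Hence g_{41} = -5·41 + (-1) + (-2)·(-1) = -204.

-204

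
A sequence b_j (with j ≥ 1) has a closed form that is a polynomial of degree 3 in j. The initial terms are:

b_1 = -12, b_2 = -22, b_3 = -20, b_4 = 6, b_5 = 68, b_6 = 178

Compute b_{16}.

1st diffs: -10, 2, 26, 62, 110.
2nd diffs: 12, 24, 36, 48.
3rd diffs: 12, 12, 12 (constant).
Newton forward-difference form: b_j = -12 + (-10)·C(j-1,1) + 12·C(j-1,2) + 12·C(j-1,3).
At j = 16: j-1 = 15, so b_{16} = -12 - 150 + 1260 + 5460 = 6558.

6558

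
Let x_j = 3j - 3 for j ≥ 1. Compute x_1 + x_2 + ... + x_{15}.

315

Over j = 1..15: Σj = 120.
Total = (3)·120 + (-3)·15 = 315.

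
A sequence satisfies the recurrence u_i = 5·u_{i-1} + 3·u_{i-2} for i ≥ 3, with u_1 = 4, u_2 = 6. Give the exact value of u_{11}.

u_3 = 42  u_4 = 228  u_5 = 1266  u_6 = 7014  u_7 = 38868  u_8 = 215382  u_9 = 1193514  u_{10} = 6613716  u_{11} = 36649122.

36649122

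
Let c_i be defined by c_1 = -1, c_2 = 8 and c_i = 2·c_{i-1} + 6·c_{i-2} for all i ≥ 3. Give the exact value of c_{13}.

6620224

Applying the relation repeatedly:
c_3 = 10, c_4 = 68, c_5 = 196, …, c_{10} = 136832, c_{11} = 497824, c_{12} = 1816640, c_{13} = 6620224.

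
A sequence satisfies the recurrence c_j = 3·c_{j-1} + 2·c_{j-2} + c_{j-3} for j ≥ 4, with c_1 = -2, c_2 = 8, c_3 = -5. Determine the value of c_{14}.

-637981

Iterate the recurrence:
c_4 = -1; c_5 = -5; c_6 = -22; …; c_{11} = -13367; c_{12} = -48487; c_{13} = -175880; c_{14} = -637981.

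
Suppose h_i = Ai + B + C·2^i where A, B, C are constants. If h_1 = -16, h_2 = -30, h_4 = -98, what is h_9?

Plug in i = 1, 2, 4: A + B + 2C = -16; 2A + B + 4C = -30; 4A + B + 16C = -98.
Subtracting the first from the second: A + 2C = -14.
Subtracting the second from the third: 2A + 12C = -68.
Solving: C = -5, A = -4, then B = -2.
Hence h_9 = -4·9 + (-2) + (-5)·512 = -2598.

-2598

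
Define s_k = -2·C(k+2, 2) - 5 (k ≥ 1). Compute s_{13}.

C(15, 2) = 105, so s_{13} = -215.

-215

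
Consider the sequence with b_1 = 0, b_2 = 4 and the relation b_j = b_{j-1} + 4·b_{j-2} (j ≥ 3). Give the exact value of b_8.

724

Step forward from the initial values:
b_3 = 4;  b_4 = 20;  b_5 = 36;  b_6 = 116;  b_7 = 260;  b_8 = 724.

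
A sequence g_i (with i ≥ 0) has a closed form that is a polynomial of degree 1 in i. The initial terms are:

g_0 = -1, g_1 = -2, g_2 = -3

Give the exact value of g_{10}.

-11

1st diffs: -1, -1 (constant).
So g_i = -i - 1.
Evaluating at i = 10 gives g_{10} = -11.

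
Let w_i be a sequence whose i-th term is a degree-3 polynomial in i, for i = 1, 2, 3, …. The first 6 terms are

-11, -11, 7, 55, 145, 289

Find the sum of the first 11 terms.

6809

1st diffs: 0, 18, 48, 90, 144.
2nd diffs: 18, 30, 42, 54.
3rd diffs: 12, 12, 12 (constant).
So w_i = 2i^3 - 3i^2 - 5i - 5.
Continuing: …, 499, 787, 1165, 1645, …, w_{11} = 2239.
Summing i = 1..11 (11 terms) gives 6809.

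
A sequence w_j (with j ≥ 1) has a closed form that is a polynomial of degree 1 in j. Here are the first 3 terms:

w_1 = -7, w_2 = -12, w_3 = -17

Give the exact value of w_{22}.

-112

1st diffs: -5, -5 (constant).
So w_j = -5j - 2.
Evaluating at j = 22 gives w_{22} = -112.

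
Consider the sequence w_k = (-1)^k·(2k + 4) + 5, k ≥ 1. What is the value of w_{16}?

41

(-1)^16 = 1; 2k + 4 at k=16 is 36; so w_{16} = 41.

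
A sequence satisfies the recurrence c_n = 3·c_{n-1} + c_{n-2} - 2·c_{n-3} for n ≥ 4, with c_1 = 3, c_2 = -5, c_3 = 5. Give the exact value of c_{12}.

71075

Step forward from the initial values:
c_4 = 4;  c_5 = 27;  c_6 = 75;  c_7 = 244;  c_8 = 753;  c_9 = 2353;  c_{10} = 7324;  c_{11} = 22819;  c_{12} = 71075.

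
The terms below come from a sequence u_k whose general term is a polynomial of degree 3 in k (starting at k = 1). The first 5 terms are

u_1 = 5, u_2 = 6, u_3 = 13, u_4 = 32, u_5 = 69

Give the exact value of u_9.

1st diffs: 1, 7, 19, 37.
2nd diffs: 6, 12, 18.
3rd diffs: 6, 6 (constant).
So u_k = k^3 - 3k^2 + 3k + 4.
Evaluating at k = 9 gives u_9 = 517.

517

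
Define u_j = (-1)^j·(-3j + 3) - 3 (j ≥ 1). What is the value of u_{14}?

-42

(-1)^14 = 1; -3j + 3 at j=14 is -39; so u_{14} = -42.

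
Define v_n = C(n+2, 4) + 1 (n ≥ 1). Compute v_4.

16

C(6, 4) = 15, so v_4 = 16.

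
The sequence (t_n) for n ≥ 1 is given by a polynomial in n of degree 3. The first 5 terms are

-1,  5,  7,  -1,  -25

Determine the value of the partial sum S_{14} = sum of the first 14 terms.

1st diffs: 6, 2, -8, -24.
2nd diffs: -4, -10, -16.
3rd diffs: -6, -6 (constant).
Newton forward-difference form: t_n = -1 + 6·C(n-1,1) + (-4)·C(n-1,2) + (-6)·C(n-1,3).
Continuing: …, -71, -145, -253, -401, …, t_{14} = -1951.
Summing n = 1..14 (14 terms) gives -6930.

-6930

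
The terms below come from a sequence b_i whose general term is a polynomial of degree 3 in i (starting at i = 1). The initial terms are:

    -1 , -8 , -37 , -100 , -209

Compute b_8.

-932

1st diffs: -7, -29, -63, -109.
2nd diffs: -22, -34, -46.
3rd diffs: -12, -12 (constant).
Newton forward-difference form: b_i = -1 + (-7)·C(i-1,1) + (-22)·C(i-1,2) + (-12)·C(i-1,3).
At i = 8: i-1 = 7, so b_8 = -1 - 49 - 462 - 420 = -932.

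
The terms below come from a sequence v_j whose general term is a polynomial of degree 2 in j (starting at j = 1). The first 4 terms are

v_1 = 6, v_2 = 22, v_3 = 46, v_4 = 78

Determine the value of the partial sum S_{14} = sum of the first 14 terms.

1st diffs: 16, 24, 32.
2nd diffs: 8, 8 (constant).
Newton forward-difference form: v_j = 6 + 16·C(j-1,1) + 8·C(j-1,2).
Continuing: …, 118, 166, 222, 286, …, v_{14} = 838.
Summing j = 1..14 (14 terms) gives 4452.

4452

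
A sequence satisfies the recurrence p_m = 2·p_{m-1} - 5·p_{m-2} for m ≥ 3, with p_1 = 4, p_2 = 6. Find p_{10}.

-5514

Iterate the recurrence:
p_3 = -8  p_4 = -46  p_5 = -52  p_6 = 126  p_7 = 512  p_8 = 394  p_9 = -1772  p_{10} = -5514.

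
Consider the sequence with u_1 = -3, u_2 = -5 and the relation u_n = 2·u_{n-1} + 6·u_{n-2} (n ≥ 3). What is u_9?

-58672

u_3 = -28, u_4 = -86, u_5 = -340, u_6 = -1196, u_7 = -4432, u_8 = -16040, u_9 = -58672.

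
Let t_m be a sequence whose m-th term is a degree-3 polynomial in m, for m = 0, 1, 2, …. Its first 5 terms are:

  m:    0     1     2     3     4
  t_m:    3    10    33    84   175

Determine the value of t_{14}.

5925

1st diffs: 7, 23, 51, 91.
2nd diffs: 16, 28, 40.
3rd diffs: 12, 12 (constant).
So t_m = 2m^3 + 2m^2 + 3m + 3.
Evaluating at m = 14 gives t_{14} = 5925.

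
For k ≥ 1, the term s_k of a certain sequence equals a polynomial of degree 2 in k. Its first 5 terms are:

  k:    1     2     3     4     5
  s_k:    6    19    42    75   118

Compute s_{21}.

2166

1st diffs: 13, 23, 33, 43.
2nd diffs: 10, 10, 10 (constant).
Newton forward-difference form: s_k = 6 + 13·C(k-1,1) + 10·C(k-1,2).
At k = 21: k-1 = 20, so s_{21} = 6 + 260 + 1900 = 2166.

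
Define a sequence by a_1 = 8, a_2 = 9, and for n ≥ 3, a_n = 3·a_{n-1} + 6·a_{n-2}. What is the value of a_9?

Iterate the recurrence:
a_3 = 75, a_4 = 279, a_5 = 1287, a_6 = 5535, a_7 = 24327, a_8 = 106191, a_9 = 464535.

464535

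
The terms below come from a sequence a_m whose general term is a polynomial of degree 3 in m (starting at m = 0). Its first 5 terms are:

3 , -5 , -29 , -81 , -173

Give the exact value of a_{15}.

1st diffs: -8, -24, -52, -92.
2nd diffs: -16, -28, -40.
3rd diffs: -12, -12 (constant).
So a_m = -2m^3 - 2m^2 - 4m + 3.
Evaluating at m = 15 gives a_{15} = -7257.

-7257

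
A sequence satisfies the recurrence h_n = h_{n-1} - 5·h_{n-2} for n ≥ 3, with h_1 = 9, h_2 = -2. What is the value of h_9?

Compute successive terms:
h_3 = -47, h_4 = -37, h_5 = 198, h_6 = 383, h_7 = -607, h_8 = -2522, h_9 = 513.

513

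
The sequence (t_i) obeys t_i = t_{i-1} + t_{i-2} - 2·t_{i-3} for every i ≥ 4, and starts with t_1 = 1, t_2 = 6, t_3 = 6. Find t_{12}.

Applying the relation repeatedly:
t_4 = 10  t_5 = 4  t_6 = 2  t_7 = -14  t_8 = -20  t_9 = -38  t_{10} = -30  t_{11} = -28  t_{12} = 18.

18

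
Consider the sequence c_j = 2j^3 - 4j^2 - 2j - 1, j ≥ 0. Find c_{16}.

c_{16} = 2·16^3 - 4·16^2 - 2·16 - 1 = 7135.

7135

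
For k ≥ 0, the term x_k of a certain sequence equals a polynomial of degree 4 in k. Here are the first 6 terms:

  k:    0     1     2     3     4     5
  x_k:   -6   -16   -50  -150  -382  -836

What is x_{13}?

-31180

1st diffs: -10, -34, -100, -232, -454.
2nd diffs: -24, -66, -132, -222.
3rd diffs: -42, -66, -90.
4th diffs: -24, -24 (constant).
So x_k = -k^4 - k^3 - 2k^2 - 6k - 6.
Evaluating at k = 13 gives x_{13} = -31180.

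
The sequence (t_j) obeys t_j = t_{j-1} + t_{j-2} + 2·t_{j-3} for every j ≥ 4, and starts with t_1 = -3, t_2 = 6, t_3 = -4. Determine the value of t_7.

-12

Iterate the recurrence:
t_4 = -4, t_5 = 4, t_6 = -8, t_7 = -12.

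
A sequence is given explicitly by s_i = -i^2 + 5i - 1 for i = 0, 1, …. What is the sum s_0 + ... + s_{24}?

Over i = 0..24: Σi = 300, Σi² = 4900.
Total = (-1)·4900 + (5)·300 + (-1)·25 = -3425.

-3425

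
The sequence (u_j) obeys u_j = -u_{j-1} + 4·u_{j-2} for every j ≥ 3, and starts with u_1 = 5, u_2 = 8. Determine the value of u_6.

Iterate the recurrence:
u_3 = 12; u_4 = 20; u_5 = 28; u_6 = 52.

52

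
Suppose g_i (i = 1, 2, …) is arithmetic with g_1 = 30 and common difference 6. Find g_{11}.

90

g_i = 30 + (i - 1)·6.
g_{11} = 30 + 10·6 = 90.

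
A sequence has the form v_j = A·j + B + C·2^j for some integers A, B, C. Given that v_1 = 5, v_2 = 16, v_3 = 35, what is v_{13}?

32801

Plug in j = 1, 2, 3: A + B + 2C = 5; 2A + B + 4C = 16; 3A + B + 8C = 35.
Subtracting the first from the second: A + 2C = 11.
Subtracting the second from the third: A + 4C = 19.
Solving: C = 4, A = 3, then B = -6.
Therefore v_{13} = 39 + (-6) + 4·8192 = 32801.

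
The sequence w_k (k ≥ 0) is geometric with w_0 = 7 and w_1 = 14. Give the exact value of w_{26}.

469762048

Common ratio r = 2.
w_k = 7·2^(k-0).
w_{26} = 7·2^26 = 469762048.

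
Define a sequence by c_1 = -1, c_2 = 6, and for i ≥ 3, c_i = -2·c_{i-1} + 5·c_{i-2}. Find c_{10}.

105166

c_3 = -17;  c_4 = 64;  c_5 = -213;  c_6 = 746;  c_7 = -2557;  c_8 = 8844;  c_9 = -30473;  c_{10} = 105166.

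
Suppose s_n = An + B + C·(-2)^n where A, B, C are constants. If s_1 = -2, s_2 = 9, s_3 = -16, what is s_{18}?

The three given values yield: A + B - 2C = -2; 2A + B + 4C = 9; 3A + B - 8C = -16.
Subtracting the first from the second: A + 6C = 11.
Subtracting the second from the third: A - 12C = -25.
Solving: C = 2, A = -1, then B = 3.
Hence s_{18} = -1·18 + 3 + 2·262144 = 524273.

524273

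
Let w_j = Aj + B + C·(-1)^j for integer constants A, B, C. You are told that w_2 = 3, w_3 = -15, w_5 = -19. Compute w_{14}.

-21

Write the equations: 2A + B + C = 3; 3A + B - C = -15; 5A + B - C = -19.
Subtracting the first from the second: A - 2C = -18.
Subtracting the second from the third: 2A = -4.
Solving: C = 8, A = -2, then B = -1.
Therefore w_{14} = -28 + (-1) + 8·1 = -21.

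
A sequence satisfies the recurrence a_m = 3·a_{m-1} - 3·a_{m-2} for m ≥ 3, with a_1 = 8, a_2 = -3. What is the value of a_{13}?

Compute successive terms:
a_3 = -33;  a_4 = -90;  a_5 = -171;  …;  a_{10} = 2430;  a_{11} = 4617;  a_{12} = 6561;  a_{13} = 5832.

5832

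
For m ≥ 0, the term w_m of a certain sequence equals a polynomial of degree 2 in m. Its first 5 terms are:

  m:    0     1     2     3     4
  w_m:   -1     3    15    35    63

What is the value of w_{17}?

1155

1st diffs: 4, 12, 20, 28.
2nd diffs: 8, 8, 8 (constant).
Newton forward-difference form: w_m = -1 + 4·C(m,1) + 8·C(m,2).
At m = 17: m = 17, so w_{17} = -1 + 68 + 1088 = 1155.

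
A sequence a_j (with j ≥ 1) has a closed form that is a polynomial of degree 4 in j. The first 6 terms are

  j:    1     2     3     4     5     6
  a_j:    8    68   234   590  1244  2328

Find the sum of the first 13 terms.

1st diffs: 60, 166, 356, 654, 1084.
2nd diffs: 106, 190, 298, 430.
3rd diffs: 84, 108, 132.
4th diffs: 24, 24 (constant).
Newton forward-difference form: a_j = 8 + 60·C(j-1,1) + 106·C(j-1,2) + 84·C(j-1,3) + 24·C(j-1,4).
Continuing: …, 3998, 6434, 9840, 14444, …, a_{13} = 38084.
Summing j = 1..13 (13 terms) gives 126048.

126048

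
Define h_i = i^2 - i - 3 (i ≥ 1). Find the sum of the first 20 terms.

Over i = 1..20: Σi = 210, Σi² = 2870.
Total = (1)·2870 + (-1)·210 + (-3)·20 = 2600.

2600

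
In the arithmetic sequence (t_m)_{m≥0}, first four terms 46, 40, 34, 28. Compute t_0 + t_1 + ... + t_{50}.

Common difference d = -6.
t_m = 46 + (m - 0)·(-6).
t_{50} = -254; S = 51·(46 + (-254))/2 = -5304.

-5304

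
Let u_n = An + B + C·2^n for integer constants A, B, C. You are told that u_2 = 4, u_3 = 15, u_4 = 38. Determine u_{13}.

24557

At n = 2, 3, 4: 2A + B + 4C = 4; 3A + B + 8C = 15; 4A + B + 16C = 38.
Subtracting the first from the second: A + 4C = 11.
Subtracting the second from the third: A + 8C = 23.
Solving: C = 3, A = -1, then B = -6.
So u_n = -1·n + (-6) + 3·2^n; at n=13 this is 24557.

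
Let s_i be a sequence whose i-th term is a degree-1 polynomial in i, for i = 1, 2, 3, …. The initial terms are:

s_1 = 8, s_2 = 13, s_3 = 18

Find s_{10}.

1st diffs: 5, 5 (constant).
So s_i = 5i + 3.
Evaluating at i = 10 gives s_{10} = 53.

53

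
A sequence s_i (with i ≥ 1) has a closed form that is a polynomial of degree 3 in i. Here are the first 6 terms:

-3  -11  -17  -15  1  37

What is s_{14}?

1st diffs: -8, -6, 2, 16, 36.
2nd diffs: 2, 8, 14, 20.
3rd diffs: 6, 6, 6 (constant).
Newton forward-difference form: s_i = -3 + (-8)·C(i-1,1) + 2·C(i-1,2) + 6·C(i-1,3).
At i = 14: i-1 = 13, so s_{14} = -3 - 104 + 156 + 1716 = 1765.

1765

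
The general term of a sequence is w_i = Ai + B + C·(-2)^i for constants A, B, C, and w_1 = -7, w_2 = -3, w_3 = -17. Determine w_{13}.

-8221

Plug in i = 1, 2, 3: A + B - 2C = -7; 2A + B + 4C = -3; 3A + B - 8C = -17.
Subtracting the first from the second: A + 6C = 4.
Subtracting the second from the third: A - 12C = -14.
Solving: C = 1, A = -2, then B = -3.
Hence w_{13} = -2·13 + (-3) + 1·(-8192) = -8221.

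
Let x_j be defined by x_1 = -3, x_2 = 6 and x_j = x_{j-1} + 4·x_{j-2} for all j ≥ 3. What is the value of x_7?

Iterate the recurrence:
x_3 = -6  x_4 = 18  x_5 = -6  x_6 = 66  x_7 = 42.

42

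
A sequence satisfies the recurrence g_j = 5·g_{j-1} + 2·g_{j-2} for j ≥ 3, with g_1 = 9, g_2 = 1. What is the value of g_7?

18207

Iterate the recurrence:
g_3 = 23;  g_4 = 117;  g_5 = 631;  g_6 = 3389;  g_7 = 18207.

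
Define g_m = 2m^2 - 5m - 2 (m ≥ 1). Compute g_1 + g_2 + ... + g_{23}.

7222

Over m = 1..23: Σm = 276, Σm² = 4324.
Total = (2)·4324 + (-5)·276 + (-2)·23 = 7222.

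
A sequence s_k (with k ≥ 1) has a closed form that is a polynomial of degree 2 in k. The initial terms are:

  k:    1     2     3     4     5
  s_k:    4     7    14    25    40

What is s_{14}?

355

1st diffs: 3, 7, 11, 15.
2nd diffs: 4, 4, 4 (constant).
Newton forward-difference form: s_k = 4 + 3·C(k-1,1) + 4·C(k-1,2).
At k = 14: k-1 = 13, so s_{14} = 4 + 39 + 312 = 355.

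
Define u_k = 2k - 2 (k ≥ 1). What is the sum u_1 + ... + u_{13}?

156

Over k = 1..13: Σk = 91.
Total = (2)·91 + (-2)·13 = 156.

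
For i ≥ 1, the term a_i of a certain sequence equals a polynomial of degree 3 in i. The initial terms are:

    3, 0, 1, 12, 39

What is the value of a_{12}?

1st diffs: -3, 1, 11, 27.
2nd diffs: 4, 10, 16.
3rd diffs: 6, 6 (constant).
So a_i = i^3 - 4i^2 + 2i + 4.
Evaluating at i = 12 gives a_{12} = 1180.

1180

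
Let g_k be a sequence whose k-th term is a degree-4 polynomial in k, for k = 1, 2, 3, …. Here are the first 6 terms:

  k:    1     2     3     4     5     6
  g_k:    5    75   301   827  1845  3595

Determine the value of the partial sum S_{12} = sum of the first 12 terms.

1st diffs: 70, 226, 526, 1018, 1750.
2nd diffs: 156, 300, 492, 732.
3rd diffs: 144, 192, 240.
4th diffs: 48, 48 (constant).
So g_k = 2k^4 + 4k^3 + 4k^2 - 5.
Continuing: …, 6365, 10491, 16357, 24395, …, g_{12} = 48955.
Summing k = 1..12 (12 terms) gives 148296.

148296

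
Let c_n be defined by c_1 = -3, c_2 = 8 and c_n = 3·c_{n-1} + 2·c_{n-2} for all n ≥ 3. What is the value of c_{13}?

Iterate the recurrence:
c_3 = 18  c_4 = 70  c_5 = 246  …  c_{10} = 141230  c_{11} = 502998  c_{12} = 1791454  c_{13} = 6380358.

6380358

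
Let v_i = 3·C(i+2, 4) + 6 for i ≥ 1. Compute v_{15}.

C(17, 4) = 2380, so v_{15} = 7146.

7146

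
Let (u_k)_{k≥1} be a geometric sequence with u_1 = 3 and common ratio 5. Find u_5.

u_k = 3·5^(k-1).
u_5 = 3·5^4 = 1875.

1875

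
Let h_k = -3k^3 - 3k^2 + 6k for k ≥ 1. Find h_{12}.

-5544

h_{12} = -3·12^3 - 3·12^2 + 6·12 = -5544.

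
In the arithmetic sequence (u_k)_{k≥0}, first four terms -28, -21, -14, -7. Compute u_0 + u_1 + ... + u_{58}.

Common difference d = 7.
u_k = -28 + (k - 0)·7.
u_{58} = 378; S = 59·(-28 + 378)/2 = 10325.

10325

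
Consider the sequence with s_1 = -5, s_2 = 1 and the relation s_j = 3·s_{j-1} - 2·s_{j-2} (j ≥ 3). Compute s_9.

1525

Applying the relation repeatedly:
s_3 = 13; s_4 = 37; s_5 = 85; s_6 = 181; s_7 = 373; s_8 = 757; s_9 = 1525.
(Characteristic roots are 2 and 1.)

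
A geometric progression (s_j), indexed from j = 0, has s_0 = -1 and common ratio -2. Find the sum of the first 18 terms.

s_j = (-1)·(-2)^(j-0).
S = (-1)·((-2)^18 - 1)/(-2 - 1) = (-1)·(262144 - 1)/(-3) = 87381.

87381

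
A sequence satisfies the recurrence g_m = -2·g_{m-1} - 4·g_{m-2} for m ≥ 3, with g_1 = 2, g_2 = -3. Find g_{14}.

-12288

Iterate the recurrence:
g_3 = -2  g_4 = 16  g_5 = -24  …  g_{11} = -1536  g_{12} = -1024  g_{13} = 8192  g_{14} = -12288.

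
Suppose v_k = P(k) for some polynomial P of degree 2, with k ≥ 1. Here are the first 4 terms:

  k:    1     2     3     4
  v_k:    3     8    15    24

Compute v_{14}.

224

1st diffs: 5, 7, 9.
2nd diffs: 2, 2 (constant).
Newton forward-difference form: v_k = 3 + 5·C(k-1,1) + 2·C(k-1,2).
At k = 14: k-1 = 13, so v_{14} = 3 + 65 + 156 = 224.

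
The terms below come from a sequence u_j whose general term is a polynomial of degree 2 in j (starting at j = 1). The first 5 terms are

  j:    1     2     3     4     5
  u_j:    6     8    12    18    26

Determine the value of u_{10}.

96

1st diffs: 2, 4, 6, 8.
2nd diffs: 2, 2, 2 (constant).
Newton forward-difference form: u_j = 6 + 2·C(j-1,1) + 2·C(j-1,2).
At j = 10: j-1 = 9, so u_{10} = 6 + 18 + 72 = 96.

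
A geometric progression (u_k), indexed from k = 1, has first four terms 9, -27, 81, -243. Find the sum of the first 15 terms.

Common ratio r = -3.
u_k = 9·(-3)^(k-1).
S = 9·((-3)^15 - 1)/(-3 - 1) = 9·(-14348907 - 1)/(-4) = 32285043.

32285043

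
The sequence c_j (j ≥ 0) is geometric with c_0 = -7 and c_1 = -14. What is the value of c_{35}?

-240518168576

Common ratio r = 2.
c_j = (-7)·2^(j-0).
c_{35} = (-7)·2^35 = -240518168576.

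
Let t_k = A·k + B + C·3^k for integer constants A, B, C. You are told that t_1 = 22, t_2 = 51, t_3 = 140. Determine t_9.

The three given values yield: A + B + 3C = 22; 2A + B + 9C = 51; 3A + B + 27C = 140.
Subtracting the first from the second: A + 6C = 29.
Subtracting the second from the third: A + 18C = 89.
Solving: C = 5, A = -1, then B = 8.
So t_k = -1·k + 8 + 5·3^k; at k=9 this is 98414.

98414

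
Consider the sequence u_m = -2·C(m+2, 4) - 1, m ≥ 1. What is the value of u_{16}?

C(18, 4) = 3060, so u_{16} = -6121.

-6121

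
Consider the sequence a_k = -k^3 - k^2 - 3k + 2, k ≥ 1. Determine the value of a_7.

-411

a_7 = -1·7^3 - 1·7^2 - 3·7 + 2 = -411.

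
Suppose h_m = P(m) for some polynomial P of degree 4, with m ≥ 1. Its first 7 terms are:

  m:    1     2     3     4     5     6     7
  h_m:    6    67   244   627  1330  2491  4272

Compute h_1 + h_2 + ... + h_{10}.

1st diffs: 61, 177, 383, 703, 1161, 1781.
2nd diffs: 116, 206, 320, 458, 620.
3rd diffs: 90, 114, 138, 162.
4th diffs: 24, 24, 24 (constant).
So h_m = m^4 + 5m^3 + 3m^2 + 2m - 5.
Continuing: 6859, 10462, 15315.
Summing m = 1..10 (10 terms) gives 41673.

41673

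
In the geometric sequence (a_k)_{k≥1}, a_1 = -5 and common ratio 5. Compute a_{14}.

a_k = (-5)·5^(k-1).
a_{14} = (-5)·5^13 = -6103515625.

-6103515625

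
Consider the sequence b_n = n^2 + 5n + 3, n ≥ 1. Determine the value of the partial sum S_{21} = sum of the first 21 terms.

4529

Over n = 1..21: Σn = 231, Σn² = 3311.
Total = (1)·3311 + (5)·231 + (3)·21 = 4529.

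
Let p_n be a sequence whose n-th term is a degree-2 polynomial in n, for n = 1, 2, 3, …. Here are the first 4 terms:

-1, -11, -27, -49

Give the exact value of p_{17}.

1st diffs: -10, -16, -22.
2nd diffs: -6, -6 (constant).
Newton forward-difference form: p_n = -1 + (-10)·C(n-1,1) + (-6)·C(n-1,2).
At n = 17: n-1 = 16, so p_{17} = -1 - 160 - 720 = -881.

-881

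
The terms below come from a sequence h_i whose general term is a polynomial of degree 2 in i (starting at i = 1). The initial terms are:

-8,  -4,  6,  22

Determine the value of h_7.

106

1st diffs: 4, 10, 16.
2nd diffs: 6, 6 (constant).
Newton forward-difference form: h_i = -8 + 4·C(i-1,1) + 6·C(i-1,2).
At i = 7: i-1 = 6, so h_7 = -8 + 24 + 90 = 106.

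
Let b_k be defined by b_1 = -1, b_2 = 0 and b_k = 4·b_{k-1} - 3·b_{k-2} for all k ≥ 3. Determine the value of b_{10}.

9840

Iterate the recurrence:
b_3 = 3; b_4 = 12; b_5 = 39; b_6 = 120; b_7 = 363; b_8 = 1092; b_9 = 3279; b_{10} = 9840.
(Characteristic roots are 3 and 1.)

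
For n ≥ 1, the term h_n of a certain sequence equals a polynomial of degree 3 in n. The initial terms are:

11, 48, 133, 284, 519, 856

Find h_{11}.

1st diffs: 37, 85, 151, 235, 337.
2nd diffs: 48, 66, 84, 102.
3rd diffs: 18, 18, 18 (constant).
Newton forward-difference form: h_n = 11 + 37·C(n-1,1) + 48·C(n-1,2) + 18·C(n-1,3).
At n = 11: n-1 = 10, so h_{11} = 11 + 370 + 2160 + 2160 = 4701.

4701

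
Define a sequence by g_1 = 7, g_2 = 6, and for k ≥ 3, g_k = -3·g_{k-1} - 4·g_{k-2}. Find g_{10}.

Step forward from the initial values:
g_3 = -46;  g_4 = 114;  g_5 = -158;  g_6 = 18;  g_7 = 578;  g_8 = -1806;  g_9 = 3106;  g_{10} = -2094.

-2094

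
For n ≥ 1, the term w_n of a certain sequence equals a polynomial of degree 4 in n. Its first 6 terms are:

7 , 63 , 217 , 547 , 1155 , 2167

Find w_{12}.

1st diffs: 56, 154, 330, 608, 1012.
2nd diffs: 98, 176, 278, 404.
3rd diffs: 78, 102, 126.
4th diffs: 24, 24 (constant).
So w_n = n^4 + 3n^3 + 6n^2 + 2n - 5.
Evaluating at n = 12 gives w_{12} = 26803.

26803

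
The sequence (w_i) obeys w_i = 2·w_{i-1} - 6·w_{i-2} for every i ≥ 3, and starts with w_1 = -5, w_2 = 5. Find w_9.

7600

Compute successive terms:
w_3 = 40;  w_4 = 50;  w_5 = -140;  w_6 = -580;  w_7 = -320;  w_8 = 2840;  w_9 = 7600.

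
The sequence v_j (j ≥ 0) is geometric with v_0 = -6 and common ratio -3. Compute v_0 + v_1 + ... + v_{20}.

-15690529806

v_j = (-6)·(-3)^(j-0).
S = (-6)·((-3)^21 - 1)/(-3 - 1) = (-6)·(-10460353203 - 1)/(-4) = -15690529806.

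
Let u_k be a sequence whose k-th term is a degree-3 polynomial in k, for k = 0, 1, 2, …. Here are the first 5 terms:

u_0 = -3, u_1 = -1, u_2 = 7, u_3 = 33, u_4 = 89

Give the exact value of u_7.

1st diffs: 2, 8, 26, 56.
2nd diffs: 6, 18, 30.
3rd diffs: 12, 12 (constant).
So u_k = 2k^3 - 3k^2 + 3k - 3.
Evaluating at k = 7 gives u_7 = 557.

557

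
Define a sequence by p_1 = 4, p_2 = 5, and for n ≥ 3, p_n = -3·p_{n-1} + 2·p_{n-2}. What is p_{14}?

Iterate the recurrence:
p_3 = -7;  p_4 = 31;  p_5 = -107;  …;  p_{11} = -219331;  p_{12} = 781159;  p_{13} = -2782139;  p_{14} = 9908735.

9908735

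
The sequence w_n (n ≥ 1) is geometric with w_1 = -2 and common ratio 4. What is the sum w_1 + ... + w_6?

-2730

w_n = (-2)·4^(n-1).
S = (-2)·(4^6 - 1)/(4 - 1) = (-2)·(4096 - 1)/(3) = -2730.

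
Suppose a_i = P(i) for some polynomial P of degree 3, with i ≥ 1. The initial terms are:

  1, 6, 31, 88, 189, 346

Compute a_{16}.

7636

1st diffs: 5, 25, 57, 101, 157.
2nd diffs: 20, 32, 44, 56.
3rd diffs: 12, 12, 12 (constant).
Newton forward-difference form: a_i = 1 + 5·C(i-1,1) + 20·C(i-1,2) + 12·C(i-1,3).
At i = 16: i-1 = 15, so a_{16} = 1 + 75 + 2100 + 5460 = 7636.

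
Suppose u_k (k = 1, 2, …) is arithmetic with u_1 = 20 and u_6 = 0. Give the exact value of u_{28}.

Common difference d = (0 - 20) / (6 - 1) = -4.
u_k = 20 + (k - 1)·(-4).
u_{28} = 20 + 27·(-4) = -88.

-88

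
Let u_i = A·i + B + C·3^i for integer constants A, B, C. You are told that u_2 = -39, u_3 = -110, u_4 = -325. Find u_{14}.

The three given values yield: 2A + B + 9C = -39; 3A + B + 27C = -110; 4A + B + 81C = -325.
Subtracting the first from the second: A + 18C = -71.
Subtracting the second from the third: A + 54C = -215.
Solving: C = -4, A = 1, then B = -5.
Therefore u_{14} = 14 + (-5) + (-4)·4782969 = -19131867.

-19131867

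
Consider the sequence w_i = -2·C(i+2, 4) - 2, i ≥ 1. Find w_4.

C(6, 4) = 15, so w_4 = -32.

-32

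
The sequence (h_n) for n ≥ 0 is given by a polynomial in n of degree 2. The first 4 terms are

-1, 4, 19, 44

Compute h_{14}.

1st diffs: 5, 15, 25.
2nd diffs: 10, 10 (constant).
Newton forward-difference form: h_n = -1 + 5·C(n,1) + 10·C(n,2).
At n = 14: n = 14, so h_{14} = -1 + 70 + 910 = 979.

979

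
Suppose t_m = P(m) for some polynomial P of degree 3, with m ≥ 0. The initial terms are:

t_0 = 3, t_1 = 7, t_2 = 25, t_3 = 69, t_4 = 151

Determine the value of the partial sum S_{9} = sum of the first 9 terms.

1st diffs: 4, 18, 44, 82.
2nd diffs: 14, 26, 38.
3rd diffs: 12, 12 (constant).
Newton forward-difference form: t_m = 3 + 4·C(m,1) + 14·C(m,2) + 12·C(m,3).
Continuing: 283, 477, 745, 1099.
Summing m = 0..8 (9 terms) gives 2859.

2859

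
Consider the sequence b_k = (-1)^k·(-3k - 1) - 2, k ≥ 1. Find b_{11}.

32

(-1)^11 = -1; -3k - 1 at k=11 is -34; so b_{11} = 32.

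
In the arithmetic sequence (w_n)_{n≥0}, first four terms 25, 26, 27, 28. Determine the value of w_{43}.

68

Common difference d = 1.
w_n = 25 + (n - 0)·1.
w_{43} = 25 + 43·1 = 68.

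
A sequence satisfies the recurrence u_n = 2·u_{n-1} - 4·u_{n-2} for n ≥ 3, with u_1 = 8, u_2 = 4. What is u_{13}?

u_3 = -24  u_4 = -64  u_5 = -32  …  u_{10} = -4096  u_{11} = -2048  u_{12} = 12288  u_{13} = 32768.

32768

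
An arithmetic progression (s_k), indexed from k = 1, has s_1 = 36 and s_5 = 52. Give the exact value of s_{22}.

120

Common difference d = (52 - 36) / (5 - 1) = 4.
s_k = 36 + (k - 1)·4.
s_{22} = 36 + 21·4 = 120.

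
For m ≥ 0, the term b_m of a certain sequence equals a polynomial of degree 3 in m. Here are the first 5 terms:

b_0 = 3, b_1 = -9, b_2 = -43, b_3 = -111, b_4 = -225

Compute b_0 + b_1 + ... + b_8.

1st diffs: -12, -34, -68, -114.
2nd diffs: -22, -34, -46.
3rd diffs: -12, -12 (constant).
Newton forward-difference form: b_m = 3 + (-12)·C(m,1) + (-22)·C(m,2) + (-12)·C(m,3).
Continuing: -397, -639, -963, -1381.
Summing m = 0..8 (9 terms) gives -3765.

-3765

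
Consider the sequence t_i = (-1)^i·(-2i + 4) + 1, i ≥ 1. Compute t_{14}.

-23

(-1)^14 = 1; -2i + 4 at i=14 is -24; so t_{14} = -23.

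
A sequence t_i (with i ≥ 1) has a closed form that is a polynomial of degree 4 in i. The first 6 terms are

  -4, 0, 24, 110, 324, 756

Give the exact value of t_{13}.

22484

1st diffs: 4, 24, 86, 214, 432.
2nd diffs: 20, 62, 128, 218.
3rd diffs: 42, 66, 90.
4th diffs: 24, 24 (constant).
Newton forward-difference form: t_i = -4 + 4·C(i-1,1) + 20·C(i-1,2) + 42·C(i-1,3) + 24·C(i-1,4).
At i = 13: i-1 = 12, so t_{13} = -4 + 48 + 1320 + 9240 + 11880 = 22484.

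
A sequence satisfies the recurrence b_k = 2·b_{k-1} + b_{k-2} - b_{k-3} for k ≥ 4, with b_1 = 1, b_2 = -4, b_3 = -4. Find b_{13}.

-17445

Step forward from the initial values:
b_4 = -13;  b_5 = -26;  b_6 = -61;  b_7 = -135;  b_8 = -305;  b_9 = -684;  b_{10} = -1538;  b_{11} = -3455;  b_{12} = -7764;  b_{13} = -17445.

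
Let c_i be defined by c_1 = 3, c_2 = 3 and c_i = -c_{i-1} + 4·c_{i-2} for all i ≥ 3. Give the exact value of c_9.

849

c_3 = 9, c_4 = 3, c_5 = 33, c_6 = -21, c_7 = 153, c_8 = -237, c_9 = 849.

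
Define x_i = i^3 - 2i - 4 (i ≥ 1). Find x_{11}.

x_{11} = 1·11^3 - 2·11 - 4 = 1305.

1305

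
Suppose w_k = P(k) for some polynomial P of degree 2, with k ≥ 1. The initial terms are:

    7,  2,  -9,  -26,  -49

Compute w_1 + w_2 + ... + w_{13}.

-2015

1st diffs: -5, -11, -17, -23.
2nd diffs: -6, -6, -6 (constant).
So w_k = -3k^2 + 4k + 6.
Continuing: …, -78, -113, -154, -201, …, w_{13} = -449.
Summing k = 1..13 (13 terms) gives -2015.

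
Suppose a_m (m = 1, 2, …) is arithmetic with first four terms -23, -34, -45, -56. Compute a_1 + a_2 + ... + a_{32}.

Common difference d = -11.
a_m = -23 + (m - 1)·(-11).
a_{32} = -364; S = 32·(-23 + (-364))/2 = -6192.

-6192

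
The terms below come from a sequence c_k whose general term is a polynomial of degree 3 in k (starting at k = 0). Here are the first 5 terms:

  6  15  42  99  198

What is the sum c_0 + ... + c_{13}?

19467

1st diffs: 9, 27, 57, 99.
2nd diffs: 18, 30, 42.
3rd diffs: 12, 12 (constant).
Newton forward-difference form: c_k = 6 + 9·C(k,1) + 18·C(k,2) + 12·C(k,3).
Continuing: …, 351, 570, 867, 1254, …, c_{13} = 4959.
Summing k = 0..13 (14 terms) gives 19467.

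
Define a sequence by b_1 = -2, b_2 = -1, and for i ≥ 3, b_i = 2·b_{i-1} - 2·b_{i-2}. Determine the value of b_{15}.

-128

b_3 = 2; b_4 = 6; b_5 = 8; …; b_{12} = 96; b_{13} = 128; b_{14} = 64; b_{15} = -128.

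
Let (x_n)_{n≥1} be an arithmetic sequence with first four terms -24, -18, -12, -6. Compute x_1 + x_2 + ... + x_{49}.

Common difference d = 6.
x_n = -24 + (n - 1)·6.
x_{49} = 264; S = 49·(-24 + 264)/2 = 5880.

5880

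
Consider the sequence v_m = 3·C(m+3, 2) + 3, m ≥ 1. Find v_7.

138

C(10, 2) = 45, so v_7 = 138.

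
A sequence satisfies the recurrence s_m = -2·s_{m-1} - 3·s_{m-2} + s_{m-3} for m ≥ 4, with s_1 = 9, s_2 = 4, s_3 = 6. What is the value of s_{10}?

-584

Compute successive terms:
s_4 = -15;  s_5 = 16;  s_6 = 19;  s_7 = -101;  s_8 = 161;  s_9 = 0;  s_{10} = -584.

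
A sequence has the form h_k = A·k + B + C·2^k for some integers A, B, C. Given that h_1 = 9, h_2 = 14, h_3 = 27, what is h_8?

1004

The three given values yield: A + B + 2C = 9; 2A + B + 4C = 14; 3A + B + 8C = 27.
Subtracting the first from the second: A + 2C = 5.
Subtracting the second from the third: A + 4C = 13.
Solving: C = 4, A = -3, then B = 4.
Hence h_8 = -3·8 + 4 + 4·256 = 1004.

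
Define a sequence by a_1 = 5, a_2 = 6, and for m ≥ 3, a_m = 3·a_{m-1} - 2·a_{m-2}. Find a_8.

Compute successive terms:
a_3 = 8; a_4 = 12; a_5 = 20; a_6 = 36; a_7 = 68; a_8 = 132.
(Characteristic roots are 2 and 1.)

132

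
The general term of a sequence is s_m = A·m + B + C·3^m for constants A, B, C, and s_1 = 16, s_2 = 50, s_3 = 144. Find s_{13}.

7971664

Plug in m = 1, 2, 3: A + B + 3C = 16; 2A + B + 9C = 50; 3A + B + 27C = 144.
Subtracting the first from the second: A + 6C = 34.
Subtracting the second from the third: A + 18C = 94.
Solving: C = 5, A = 4, then B = -3.
Hence s_{13} = 4·13 + (-3) + 5·1594323 = 7971664.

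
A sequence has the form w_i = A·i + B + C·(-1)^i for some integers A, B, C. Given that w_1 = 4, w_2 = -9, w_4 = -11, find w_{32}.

The three given values yield: A + B - C = 4; 2A + B + C = -9; 4A + B + C = -11.
Subtracting the first from the second: A + 2C = -13.
Subtracting the second from the third: 2A = -2.
Solving: C = -6, A = -1, then B = -1.
Hence w_{32} = -1·32 + (-1) + (-6)·1 = -39.

-39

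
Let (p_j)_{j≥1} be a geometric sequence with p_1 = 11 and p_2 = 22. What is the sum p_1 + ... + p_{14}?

180213

Common ratio r = 2.
p_j = 11·2^(j-1).
S = 11·(2^14 - 1)/(2 - 1) = 11·(16384 - 1)/(1) = 180213.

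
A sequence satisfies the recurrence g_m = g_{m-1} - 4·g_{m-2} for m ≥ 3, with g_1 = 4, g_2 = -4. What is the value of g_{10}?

2588

Compute successive terms:
g_3 = -20;  g_4 = -4;  g_5 = 76;  g_6 = 92;  g_7 = -212;  g_8 = -580;  g_9 = 268;  g_{10} = 2588.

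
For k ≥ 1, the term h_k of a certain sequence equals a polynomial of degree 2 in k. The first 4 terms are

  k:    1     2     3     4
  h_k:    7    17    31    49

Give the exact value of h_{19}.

1st diffs: 10, 14, 18.
2nd diffs: 4, 4 (constant).
So h_k = 2k^2 + 4k + 1.
Evaluating at k = 19 gives h_{19} = 799.

799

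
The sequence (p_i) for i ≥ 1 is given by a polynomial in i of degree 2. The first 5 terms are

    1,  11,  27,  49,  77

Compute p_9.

1st diffs: 10, 16, 22, 28.
2nd diffs: 6, 6, 6 (constant).
Newton forward-difference form: p_i = 1 + 10·C(i-1,1) + 6·C(i-1,2).
At i = 9: i-1 = 8, so p_9 = 1 + 80 + 168 = 249.

249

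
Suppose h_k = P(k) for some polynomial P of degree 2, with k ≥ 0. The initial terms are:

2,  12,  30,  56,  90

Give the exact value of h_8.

1st diffs: 10, 18, 26, 34.
2nd diffs: 8, 8, 8 (constant).
So h_k = 4k^2 + 6k + 2.
Evaluating at k = 8 gives h_8 = 306.

306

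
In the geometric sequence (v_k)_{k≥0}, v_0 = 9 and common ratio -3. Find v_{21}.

-94143178827

v_k = 9·(-3)^(k-0).
v_{21} = 9·(-3)^21 = -94143178827.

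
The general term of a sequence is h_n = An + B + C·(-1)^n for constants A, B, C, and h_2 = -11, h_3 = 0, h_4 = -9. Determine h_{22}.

Write the equations: 2A + B + C = -11; 3A + B - C = 0; 4A + B + C = -9.
Subtracting the first from the second: A - 2C = 11.
Subtracting the second from the third: A + 2C = -9.
Solving: C = -5, A = 1, then B = -8.
Therefore h_{22} = 22 + (-8) + (-5)·1 = 9.

9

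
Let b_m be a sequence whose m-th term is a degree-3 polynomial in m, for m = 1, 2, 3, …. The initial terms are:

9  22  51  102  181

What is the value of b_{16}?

4614

1st diffs: 13, 29, 51, 79.
2nd diffs: 16, 22, 28.
3rd diffs: 6, 6 (constant).
Newton forward-difference form: b_m = 9 + 13·C(m-1,1) + 16·C(m-1,2) + 6·C(m-1,3).
At m = 16: m-1 = 15, so b_{16} = 9 + 195 + 1680 + 2730 = 4614.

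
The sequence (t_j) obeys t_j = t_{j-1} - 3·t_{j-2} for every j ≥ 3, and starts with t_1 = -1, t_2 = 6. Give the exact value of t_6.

Applying the relation repeatedly:
t_3 = 9  t_4 = -9  t_5 = -36  t_6 = -9.

-9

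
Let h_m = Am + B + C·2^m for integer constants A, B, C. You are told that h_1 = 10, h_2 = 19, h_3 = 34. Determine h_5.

Write the equations: A + B + 2C = 10; 2A + B + 4C = 19; 3A + B + 8C = 34.
Subtracting the first from the second: A + 2C = 9.
Subtracting the second from the third: A + 4C = 15.
Solving: C = 3, A = 3, then B = 1.
Hence h_5 = 3·5 + 1 + 3·32 = 112.

112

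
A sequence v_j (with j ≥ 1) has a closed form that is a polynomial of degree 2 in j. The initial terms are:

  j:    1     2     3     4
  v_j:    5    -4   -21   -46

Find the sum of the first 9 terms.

-951

1st diffs: -9, -17, -25.
2nd diffs: -8, -8 (constant).
Newton forward-difference form: v_j = 5 + (-9)·C(j-1,1) + (-8)·C(j-1,2).
Continuing: …, -79, -120, -169, -226, …, v_9 = -291.
Summing j = 1..9 (9 terms) gives -951.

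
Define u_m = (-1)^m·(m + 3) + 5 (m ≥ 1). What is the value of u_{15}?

(-1)^15 = -1; m + 3 at m=15 is 18; so u_{15} = -13.

-13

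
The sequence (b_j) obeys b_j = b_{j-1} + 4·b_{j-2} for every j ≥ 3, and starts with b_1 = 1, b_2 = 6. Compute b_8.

1346

Iterate the recurrence:
b_3 = 10  b_4 = 34  b_5 = 74  b_6 = 210  b_7 = 506  b_8 = 1346.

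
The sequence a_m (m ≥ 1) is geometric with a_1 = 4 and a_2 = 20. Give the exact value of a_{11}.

Common ratio r = 5.
a_m = 4·5^(m-1).
a_{11} = 4·5^10 = 39062500.

39062500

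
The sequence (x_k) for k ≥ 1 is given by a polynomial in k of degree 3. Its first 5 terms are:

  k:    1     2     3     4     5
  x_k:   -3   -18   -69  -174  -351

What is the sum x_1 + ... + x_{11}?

-12738

1st diffs: -15, -51, -105, -177.
2nd diffs: -36, -54, -72.
3rd diffs: -18, -18 (constant).
So x_k = -3k^3 + 6k - 6.
Continuing: …, -618, -993, -1494, -2139, …, x_{11} = -3933.
Summing k = 1..11 (11 terms) gives -12738.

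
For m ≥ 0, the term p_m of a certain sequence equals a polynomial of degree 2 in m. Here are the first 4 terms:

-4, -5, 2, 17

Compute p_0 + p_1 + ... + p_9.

1st diffs: -1, 7, 15.
2nd diffs: 8, 8 (constant).
Newton forward-difference form: p_m = -4 + (-1)·C(m,1) + 8·C(m,2).
Continuing: …, 40, 71, 110, 157, …, p_9 = 275.
Summing m = 0..9 (10 terms) gives 875.

875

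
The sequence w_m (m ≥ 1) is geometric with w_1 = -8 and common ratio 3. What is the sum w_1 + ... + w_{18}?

-1549681952

w_m = (-8)·3^(m-1).
S = (-8)·(3^18 - 1)/(3 - 1) = (-8)·(387420489 - 1)/(2) = -1549681952.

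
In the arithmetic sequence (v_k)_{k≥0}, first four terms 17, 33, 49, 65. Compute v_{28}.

465

Common difference d = 16.
v_k = 17 + (k - 0)·16.
v_{28} = 17 + 28·16 = 465.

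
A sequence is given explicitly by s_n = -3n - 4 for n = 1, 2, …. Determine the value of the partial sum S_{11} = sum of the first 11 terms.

-242

Over n = 1..11: Σn = 66.
Total = (-3)·66 + (-4)·11 = -242.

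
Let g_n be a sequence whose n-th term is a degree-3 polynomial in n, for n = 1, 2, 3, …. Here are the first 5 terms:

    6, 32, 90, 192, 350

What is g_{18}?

1st diffs: 26, 58, 102, 158.
2nd diffs: 32, 44, 56.
3rd diffs: 12, 12 (constant).
Newton forward-difference form: g_n = 6 + 26·C(n-1,1) + 32·C(n-1,2) + 12·C(n-1,3).
At n = 18: n-1 = 17, so g_{18} = 6 + 442 + 4352 + 8160 = 12960.

12960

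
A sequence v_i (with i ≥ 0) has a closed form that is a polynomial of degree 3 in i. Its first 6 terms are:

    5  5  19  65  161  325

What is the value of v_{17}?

1st diffs: 0, 14, 46, 96, 164.
2nd diffs: 14, 32, 50, 68.
3rd diffs: 18, 18, 18 (constant).
So v_i = 3i^3 - 2i^2 - i + 5.
Evaluating at i = 17 gives v_{17} = 14149.

14149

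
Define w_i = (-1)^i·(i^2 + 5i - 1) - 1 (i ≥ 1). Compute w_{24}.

(-1)^24 = 1; i^2 + 5i - 1 at i=24 is 695; so w_{24} = 694.

694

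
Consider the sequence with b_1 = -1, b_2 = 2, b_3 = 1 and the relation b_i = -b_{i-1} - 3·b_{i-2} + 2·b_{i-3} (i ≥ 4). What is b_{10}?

Step forward from the initial values:
b_4 = -9;  b_5 = 10;  b_6 = 19;  b_7 = -67;  b_8 = 30;  b_9 = 209;  b_{10} = -433.

-433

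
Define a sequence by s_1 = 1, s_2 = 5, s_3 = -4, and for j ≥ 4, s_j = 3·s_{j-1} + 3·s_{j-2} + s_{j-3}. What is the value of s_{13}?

Step forward from the initial values:
s_4 = 4;  s_5 = 5;  s_6 = 23;  s_7 = 88;  s_8 = 338;  s_9 = 1301;  s_{10} = 5005;  s_{11} = 19256;  s_{12} = 74084;  s_{13} = 285025.

285025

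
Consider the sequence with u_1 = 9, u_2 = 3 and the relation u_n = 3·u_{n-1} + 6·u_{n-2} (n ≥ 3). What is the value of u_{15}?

Iterate the recurrence:
u_3 = 63;  u_4 = 207;  u_5 = 999;  …;  u_{12} = 29829951;  u_{13} = 130426119;  u_{14} = 570258063;  u_{15} = 2493330903.

2493330903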